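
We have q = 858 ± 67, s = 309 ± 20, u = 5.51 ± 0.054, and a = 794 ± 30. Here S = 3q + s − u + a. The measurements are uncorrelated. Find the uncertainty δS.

S is a linear combination, so absolute uncertainties add in quadrature:
  (3·δq)² = 40400;  (δs)² = 400;  (δu)² = 0.00292;  (δa)² = 900
δS = √(41700) = 204

204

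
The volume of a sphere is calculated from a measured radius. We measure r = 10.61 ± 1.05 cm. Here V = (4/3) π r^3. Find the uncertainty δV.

1490 cm^3

For a monomial V ∝ r^3, fractional errors add in quadrature:
  (3·δr/r)² = (3×0.0990)² = 0.0881
δV/V = √(0.0881) = 0.297
V = 5003 cm^3, so δV = 0.297 × 5003 = 1490 cm^3.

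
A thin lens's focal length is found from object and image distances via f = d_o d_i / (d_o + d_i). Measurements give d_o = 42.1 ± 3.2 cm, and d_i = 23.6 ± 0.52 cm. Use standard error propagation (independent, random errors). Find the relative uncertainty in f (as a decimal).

∂f/∂d_o = (d_i/(d_o+d_i))² = 0.129;  ∂f/∂d_i = (d_o/(d_o+d_i))² = 0.411
δf = √((∂f/∂d_o · δd_o)² + (∂f/∂d_i · δd_i)²) = √(0.170 + 0.0456) = 0.465 cm
f = 15.1 cm, so δf/f = 0.465/15.1 = 0.0307.

0.0307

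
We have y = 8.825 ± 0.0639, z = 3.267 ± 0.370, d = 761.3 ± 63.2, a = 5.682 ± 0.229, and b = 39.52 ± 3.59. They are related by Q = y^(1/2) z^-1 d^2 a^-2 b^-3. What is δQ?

0.0921

Relative error in a monomial: (δQ/Q)² = Σ (nᵢ · δxᵢ/xᵢ)².
  (½·δy/y)² = (0.5×0.00724)² = 1.31e-05;  (-1·δz/z)² = (-1×0.113)² = 0.0128;  (2·δd/d)² = (2×0.0830)² = 0.0276;  (-2·δa/a)² = (-2×0.0403)² = 0.00650;  (-3·δb/b)² = (-3×0.0908)² = 0.0743
δQ/Q = √(0.121) = 0.348
Q = 0.2645, so δQ = 0.348 × 0.2645 = 0.0921.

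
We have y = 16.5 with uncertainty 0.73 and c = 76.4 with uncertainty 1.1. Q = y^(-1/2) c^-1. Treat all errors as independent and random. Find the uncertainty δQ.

8.5e-05

Each factor contributes (exponent × relative error)² to (δQ/Q)²:
  (−½·δy/y)² = (-0.5×0.0442)² = 0.000489;  (-1·δc/c)² = (-1×0.0144)² = 0.000207
δQ/Q = √(0.000697) = 0.0264
Q = 0.00322, so δQ = 0.0264 × 0.00322 = 8.5e-05.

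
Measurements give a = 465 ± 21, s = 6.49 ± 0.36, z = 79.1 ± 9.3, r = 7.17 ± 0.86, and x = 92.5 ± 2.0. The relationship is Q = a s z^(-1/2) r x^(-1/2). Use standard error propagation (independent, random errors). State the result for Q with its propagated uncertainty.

253 ± 38.4

Products/powers → add relative errors in quadrature, weighted by exponent:
  (1·δa/a)² = (1×0.0452)² = 0.00204;  (1·δs/s)² = (1×0.0555)² = 0.00308;  (−½·δz/z)² = (-0.5×0.118)² = 0.00346;  (1·δr/r)² = (1×0.120)² = 0.0144;  (−½·δx/x)² = (-0.5×0.0216)² = 0.000117
δQ/Q = √(0.0231) = 0.152
Q = 253, so δQ = 0.152 × 253 = 38.4.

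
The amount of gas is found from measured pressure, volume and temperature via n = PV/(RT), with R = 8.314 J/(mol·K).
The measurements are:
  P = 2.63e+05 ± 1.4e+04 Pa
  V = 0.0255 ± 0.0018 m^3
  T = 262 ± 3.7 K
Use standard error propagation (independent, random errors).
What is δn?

n is a product of powers, so relative uncertainties combine in quadrature:
  (1·δP/P)² = (1×0.0532)² = 0.00283;  (1·δV/V)² = (1×0.0706)² = 0.00498;  (-1·δT/T)² = (-1×0.0141)² = 0.000199
δn/n = √(0.00802) = 0.0895
n = 3.08 mol, so δn = 0.0895 × 3.08 = 0.276 mol.

0.276 mol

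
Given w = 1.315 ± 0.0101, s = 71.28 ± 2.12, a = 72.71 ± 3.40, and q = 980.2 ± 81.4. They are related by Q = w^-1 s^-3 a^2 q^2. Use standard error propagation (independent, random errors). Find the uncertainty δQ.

Q is a product of powers, so relative uncertainties combine in quadrature:
  (-1·δw/w)² = (-1×0.00768)² = 5.9e-05;  (-3·δs/s)² = (-3×0.0297)² = 0.00796;  (2·δa/a)² = (2×0.0468)² = 0.00875;  (2·δq/q)² = (2×0.0830)² = 0.0276
δQ/Q = √(0.0444) = 0.211
Q = 10670, so δQ = 0.211 × 10670 = 2250.

2250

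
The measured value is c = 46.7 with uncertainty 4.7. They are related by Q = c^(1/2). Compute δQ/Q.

0.0503

For a monomial Q ∝ c^(1/2), fractional errors add in quadrature:
  (½·δc/c)² = (0.5×0.101)² = 0.00253
δQ/Q = √(0.00253) = 0.0503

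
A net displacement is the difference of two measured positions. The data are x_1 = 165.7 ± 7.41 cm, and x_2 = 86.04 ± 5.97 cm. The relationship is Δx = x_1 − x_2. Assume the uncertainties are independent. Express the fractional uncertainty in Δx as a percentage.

Absolute uncertainties add in quadrature for a linear combination:
  (δx_1)² = 54.9;  (δx_2)² = 35.6
δΔx = √(90.5) = 9.52 cm
Δx = 79.66 cm, so δΔx/Δx = 9.52/79.66 = 0.119.

11.9%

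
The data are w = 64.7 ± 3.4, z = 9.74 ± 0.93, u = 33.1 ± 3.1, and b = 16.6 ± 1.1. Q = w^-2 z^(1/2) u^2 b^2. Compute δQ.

For a monomial Q ∝ w^-2, z^(1/2), u^2, b^2, fractional errors add in quadrature:
  (-2·δw/w)² = (-2×0.0526)² = 0.0110;  (½·δz/z)² = (0.5×0.0955)² = 0.00228;  (2·δu/u)² = (2×0.0937)² = 0.0351;  (2·δb/b)² = (2×0.0663)² = 0.0176
δQ/Q = √(0.0660) = 0.257
Q = 225, so δQ = 0.257 × 225 = 57.8.

57.8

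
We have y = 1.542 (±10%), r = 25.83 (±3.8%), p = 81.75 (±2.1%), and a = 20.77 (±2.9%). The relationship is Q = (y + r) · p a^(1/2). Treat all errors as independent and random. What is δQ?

Let u = y + r = 27.37. δu = √(δy² + δr²) = √(0.0238 + 0.963) = 0.994, so δu/u = 0.0363.
Q is then a monomial in u, p, a:
δQ/Q = √((δu/u)² + (1·δp/p)² + (½·δa/a)²) = √(0.00132 + 0.000441 + 0.000210) = 0.0444
Q = 10200, so δQ = 0.0444 × 10200 = 453.

453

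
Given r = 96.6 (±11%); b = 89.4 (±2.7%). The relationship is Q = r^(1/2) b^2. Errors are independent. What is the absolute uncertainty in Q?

6050

Relative error in a monomial: (δQ/Q)² = Σ (nᵢ · δxᵢ/xᵢ)².
  (½·δr/r)² = (0.5×0.110)² = 0.00302;  (2·δb/b)² = (2×0.0270)² = 0.00292
δQ/Q = √(0.00594) = 0.0771
Q = 78600, so δQ = 0.0771 × 78600 = 6050.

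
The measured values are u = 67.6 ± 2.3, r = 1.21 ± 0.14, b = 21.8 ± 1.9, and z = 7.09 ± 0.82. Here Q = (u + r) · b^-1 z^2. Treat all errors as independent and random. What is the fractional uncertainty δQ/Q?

0.249

Let w = u + r = 68.8. δw = √(δu² + δr²) = √(5.29 + 0.0196) = 2.30, so δw/w = 0.0335.
Q is then a monomial in w, b, z:
δQ/Q = √((δw/w)² + (-1·δb/b)² + (2·δz/z)²) = √(0.00112 + 0.00760 + 0.0535) = 0.249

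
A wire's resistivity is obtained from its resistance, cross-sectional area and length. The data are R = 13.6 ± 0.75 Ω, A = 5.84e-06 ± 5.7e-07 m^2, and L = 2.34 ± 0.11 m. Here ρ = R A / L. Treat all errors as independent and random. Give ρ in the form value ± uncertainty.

(3.39 ± 0.413) × 10^-5 Ω·m

For a monomial ρ ∝ R, A, L^-1, fractional errors add in quadrature:
  (1·δR/R)² = (1×0.0551)² = 0.00304;  (1·δA/A)² = (1×0.0976)² = 0.00953;  (-1·δL/L)² = (-1×0.0470)² = 0.00221
δρ/ρ = √(0.0148) = 0.122
ρ = 3.39e-05 Ω·m, so δρ = 0.122 × 3.39e-05 = 4.13e-06 Ω·m.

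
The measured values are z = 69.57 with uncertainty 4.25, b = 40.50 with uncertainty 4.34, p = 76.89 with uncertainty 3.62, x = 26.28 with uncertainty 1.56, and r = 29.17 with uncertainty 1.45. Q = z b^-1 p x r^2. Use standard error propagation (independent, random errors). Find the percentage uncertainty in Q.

Relative error in a monomial: (δQ/Q)² = Σ (nᵢ · δxᵢ/xᵢ)².
  (1·δz/z)² = (1×0.0611)² = 0.00373;  (-1·δb/b)² = (-1×0.107)² = 0.0115;  (1·δp/p)² = (1×0.0471)² = 0.00222;  (1·δx/x)² = (1×0.0594)² = 0.00352;  (2·δr/r)² = (2×0.0497)² = 0.00988
δQ/Q = √(0.0308) = 0.176

17.6%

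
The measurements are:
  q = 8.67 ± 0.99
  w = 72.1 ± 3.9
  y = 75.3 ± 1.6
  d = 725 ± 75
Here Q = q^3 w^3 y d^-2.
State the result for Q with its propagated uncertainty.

35000 ± 15100

Q is a product of powers, so relative uncertainties combine in quadrature:
  (3·δq/q)² = (3×0.114)² = 0.117;  (3·δw/w)² = (3×0.0541)² = 0.0263;  (1·δy/y)² = (1×0.0212)² = 0.000451;  (-2·δd/d)² = (-2×0.103)² = 0.0428
δQ/Q = √(0.187) = 0.432
Q = 35000, so δQ = 0.432 × 35000 = 15100.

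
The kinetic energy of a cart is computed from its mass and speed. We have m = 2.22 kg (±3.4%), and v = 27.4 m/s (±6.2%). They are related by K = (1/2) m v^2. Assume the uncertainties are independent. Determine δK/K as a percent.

Products/powers → add relative errors in quadrature, weighted by exponent:
  (1·δm/m)² = (1×0.0340)² = 0.00116;  (2·δv/v)² = (2×0.0620)² = 0.0154
δK/K = √(0.0165) = 0.129

12.9%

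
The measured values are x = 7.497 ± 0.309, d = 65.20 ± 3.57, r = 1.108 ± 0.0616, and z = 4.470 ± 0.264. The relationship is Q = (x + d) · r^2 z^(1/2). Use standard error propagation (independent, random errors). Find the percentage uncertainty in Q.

Let u = x + d = 72.70. δu = √(δx² + δd²) = √(0.0955 + 12.7) = 3.58, so δu/u = 0.0493.
Q is then a monomial in u, r, z:
δQ/Q = √((δu/u)² + (2·δr/r)² + (½·δz/z)²) = √(0.00243 + 0.0124 + 0.000872) = 0.125

12.5%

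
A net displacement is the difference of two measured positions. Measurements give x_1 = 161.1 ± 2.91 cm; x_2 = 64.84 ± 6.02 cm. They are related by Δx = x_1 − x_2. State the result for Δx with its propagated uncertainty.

96.26 ± 6.69 cm

Absolute uncertainties add in quadrature for a linear combination:
  (δx_1)² = 8.47;  (δx_2)² = 36.2
δΔx = √(44.7) = 6.69 cm
Δx = 96.26 cm.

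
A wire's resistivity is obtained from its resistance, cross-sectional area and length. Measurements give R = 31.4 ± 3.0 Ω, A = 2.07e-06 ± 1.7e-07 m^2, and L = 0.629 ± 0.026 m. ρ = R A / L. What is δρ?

Products/powers → add relative errors in quadrature, weighted by exponent:
  (1·δR/R)² = (1×0.0955)² = 0.00913;  (1·δA/A)² = (1×0.0821)² = 0.00674;  (-1·δL/L)² = (-1×0.0413)² = 0.00171
δρ/ρ = √(0.0176) = 0.133
ρ = 0.000103 Ω·m, so δρ = 0.133 × 0.000103 = 1.37e-05 Ω·m.

1.37e-05 Ω·m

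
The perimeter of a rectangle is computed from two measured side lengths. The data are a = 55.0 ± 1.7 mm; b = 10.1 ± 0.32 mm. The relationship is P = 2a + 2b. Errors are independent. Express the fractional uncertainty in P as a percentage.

2.66%

Each term contributes (cᵢ δxᵢ)² to (δP)²:
  (2·δa)² = 11.6;  (2·δb)² = 0.410
δP = √(12.0) = 3.46 mm
P = 130 mm, so δP/P = 3.46/130 = 0.0266.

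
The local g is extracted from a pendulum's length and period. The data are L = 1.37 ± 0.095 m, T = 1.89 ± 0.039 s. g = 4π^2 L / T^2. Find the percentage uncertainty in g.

Each factor contributes (exponent × relative error)² to (δg/g)²:
  (1·δL/L)² = (1×0.0693)² = 0.00481;  (-2·δT/T)² = (-2×0.0206)² = 0.00170
δg/g = √(0.00651) = 0.0807

8.07%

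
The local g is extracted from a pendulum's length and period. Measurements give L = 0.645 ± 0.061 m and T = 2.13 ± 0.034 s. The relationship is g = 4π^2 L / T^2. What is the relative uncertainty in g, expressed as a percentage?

9.98%

For a monomial g ∝ L, T^-2, fractional errors add in quadrature:
  (1·δL/L)² = (1×0.0946)² = 0.00894;  (-2·δT/T)² = (-2×0.0160)² = 0.00102
δg/g = √(0.00996) = 0.0998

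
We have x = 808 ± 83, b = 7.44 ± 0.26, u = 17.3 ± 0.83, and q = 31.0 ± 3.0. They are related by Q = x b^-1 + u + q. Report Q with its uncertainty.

157 ± 12.2

Let p = x·b^-1 = 109. δp/p = √((1·δx/x)² + (-1·δb/b)²) = √(0.0106 + 0.00122) = 0.109, so δp = 11.8.
Q = p + u + q: δQ = √(δp² + δu² + δq²) = √(139 + 0.689 + 9.00) = 12.2
Q = 157.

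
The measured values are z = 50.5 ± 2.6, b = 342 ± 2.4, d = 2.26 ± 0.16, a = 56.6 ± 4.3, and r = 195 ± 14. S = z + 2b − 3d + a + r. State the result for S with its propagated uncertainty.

979 ± 15.6

Absolute uncertainties add in quadrature for a linear combination:
  (δz)² = 6.76;  (2·δb)² = 23.0;  (3·δd)² = 0.230;  (δa)² = 18.5;  (δr)² = 196
δS = √(245) = 15.6
S = 979.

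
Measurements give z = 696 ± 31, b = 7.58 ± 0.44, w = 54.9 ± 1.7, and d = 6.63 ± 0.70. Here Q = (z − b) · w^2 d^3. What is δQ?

Let u = z − b = 688. δu = √(δz² + δb²) = √(961 + 0.194) = 31.0, so δu/u = 0.0450.
Q is then a monomial in u, w, d:
δQ/Q = √((δu/u)² + (2·δw/w)² + (3·δd/d)²) = √(0.00203 + 0.00384 + 0.100) = 0.326
Q = 6.05e+08, so δQ = 0.326 × 6.05e+08 = 1.97e+08.

1.97e+08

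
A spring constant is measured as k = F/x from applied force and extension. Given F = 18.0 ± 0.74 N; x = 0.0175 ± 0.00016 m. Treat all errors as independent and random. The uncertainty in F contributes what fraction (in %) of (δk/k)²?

(δk/k)² = (1·δF/F)² + (-1·δx/x)²
  F term: (1×0.0411)² = 0.00169
  x term: (-1×0.00914)² = 8.36e-05
Total = 0.00177. Share from F = 0.00169/0.00177 = 0.953.

95.3%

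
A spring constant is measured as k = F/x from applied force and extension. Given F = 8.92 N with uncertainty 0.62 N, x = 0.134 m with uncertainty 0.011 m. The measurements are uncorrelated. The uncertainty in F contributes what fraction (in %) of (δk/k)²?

41.8%

(δk/k)² = (1·δF/F)² + (-1·δx/x)²
  F term: (1×0.0695)² = 0.00483
  x term: (-1×0.0821)² = 0.00674
Total = 0.0116. Share from F = 0.00483/0.0116 = 0.418.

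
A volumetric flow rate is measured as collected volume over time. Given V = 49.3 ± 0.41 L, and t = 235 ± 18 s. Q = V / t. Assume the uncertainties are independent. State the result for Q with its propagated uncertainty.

Products/powers → add relative errors in quadrature, weighted by exponent:
  (1·δV/V)² = (1×0.00832)² = 6.92e-05;  (-1·δt/t)² = (-1×0.0766)² = 0.00587
δQ/Q = √(0.00594) = 0.0770
Q = 0.210 L/s, so δQ = 0.0770 × 0.210 = 0.0162 L/s.

0.210 ± 0.0162 L/s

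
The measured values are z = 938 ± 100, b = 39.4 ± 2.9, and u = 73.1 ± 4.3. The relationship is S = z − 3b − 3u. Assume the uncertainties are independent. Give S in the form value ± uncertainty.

600 ± 101

Sums and differences: (δS)² = Σ (cᵢ δxᵢ)².
  (δz)² = 10000;  (3·δb)² = 75.7;  (3·δu)² = 166
δS = √(10200) = 101
S = 600.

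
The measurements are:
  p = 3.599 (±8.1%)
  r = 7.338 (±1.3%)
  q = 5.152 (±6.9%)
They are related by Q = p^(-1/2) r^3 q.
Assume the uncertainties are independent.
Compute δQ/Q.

Each factor contributes (exponent × relative error)² to (δQ/Q)²:
  (−½·δp/p)² = (-0.5×0.0810)² = 0.00164;  (3·δr/r)² = (3×0.0130)² = 0.00152;  (1·δq/q)² = (1×0.0690)² = 0.00476
δQ/Q = √(0.00792) = 0.0890

0.0890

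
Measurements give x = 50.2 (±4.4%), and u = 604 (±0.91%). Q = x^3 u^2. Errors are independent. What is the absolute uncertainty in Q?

Products/powers → add relative errors in quadrature, weighted by exponent:
  (3·δx/x)² = (3×0.0440)² = 0.0174;  (2·δu/u)² = (2×0.00910)² = 0.000331
δQ/Q = √(0.0178) = 0.133
Q = 4.62e+10, so δQ = 0.133 × 4.62e+10 = 6.15e+09.

6.15e+09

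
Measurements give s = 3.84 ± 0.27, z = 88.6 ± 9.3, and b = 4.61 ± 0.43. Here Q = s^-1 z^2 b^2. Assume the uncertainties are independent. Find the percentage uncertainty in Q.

29.0%

Products/powers → add relative errors in quadrature, weighted by exponent:
  (-1·δs/s)² = (-1×0.0703)² = 0.00494;  (2·δz/z)² = (2×0.105)² = 0.0441;  (2·δb/b)² = (2×0.0933)² = 0.0348
δQ/Q = √(0.0838) = 0.290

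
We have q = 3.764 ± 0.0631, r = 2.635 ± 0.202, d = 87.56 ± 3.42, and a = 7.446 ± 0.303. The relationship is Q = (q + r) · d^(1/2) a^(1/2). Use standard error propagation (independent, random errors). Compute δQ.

7.10

Let u = q + r = 6.399. δu = √(δq² + δr²) = √(0.00398 + 0.0408) = 0.212, so δu/u = 0.0331.
Q is then a monomial in u, d, a:
δQ/Q = √((δu/u)² + (½·δd/d)² + (½·δa/a)²) = √(0.00109 + 0.000381 + 0.000414) = 0.0435
Q = 163.4, so δQ = 0.0435 × 163.4 = 7.10.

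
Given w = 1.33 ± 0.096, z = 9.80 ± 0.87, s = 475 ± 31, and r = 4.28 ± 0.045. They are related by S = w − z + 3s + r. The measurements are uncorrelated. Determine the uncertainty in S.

93.0

S is a linear combination, so absolute uncertainties add in quadrature:
  (δw)² = 0.00922;  (δz)² = 0.757;  (3·δs)² = 8650;  (δr)² = 0.00202
δS = √(8650) = 93.0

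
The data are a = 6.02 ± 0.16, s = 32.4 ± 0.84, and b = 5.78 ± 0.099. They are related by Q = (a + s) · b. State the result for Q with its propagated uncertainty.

Let u = a + s = 38.4. δu = √(δa² + δs²) = √(0.0256 + 0.706) = 0.855, so δu/u = 0.0223.
Q is then a monomial in u, b:
δQ/Q = √((δu/u)² + (1·δb/b)²) = √(0.000495 + 0.000293) = 0.0281
Q = 222, so δQ = 0.0281 × 222 = 6.24.

222 ± 6.24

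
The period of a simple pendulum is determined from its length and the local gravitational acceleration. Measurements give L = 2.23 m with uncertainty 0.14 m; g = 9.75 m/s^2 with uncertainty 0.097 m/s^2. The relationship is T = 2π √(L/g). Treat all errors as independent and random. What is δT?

0.0955 s

For a monomial T ∝ L^(1/2), g^(-1/2), fractional errors add in quadrature:
  (½·δL/L)² = (0.5×0.0628)² = 0.000985;  (−½·δg/g)² = (-0.5×0.00995)² = 2.47e-05
δT/T = √(0.00101) = 0.0318
T = 3.00 s, so δT = 0.0318 × 3.00 = 0.0955 s.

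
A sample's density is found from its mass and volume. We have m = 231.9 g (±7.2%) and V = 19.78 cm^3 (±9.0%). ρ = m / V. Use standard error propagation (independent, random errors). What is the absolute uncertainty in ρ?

Relative error in a monomial: (δρ/ρ)² = Σ (nᵢ · δxᵢ/xᵢ)².
  (1·δm/m)² = (1×0.0720)² = 0.00518;  (-1·δV/V)² = (-1×0.0900)² = 0.00810
δρ/ρ = √(0.0133) = 0.115
ρ = 11.72 g/cm^3, so δρ = 0.115 × 11.72 = 1.35 g/cm^3.

1.35 g/cm^3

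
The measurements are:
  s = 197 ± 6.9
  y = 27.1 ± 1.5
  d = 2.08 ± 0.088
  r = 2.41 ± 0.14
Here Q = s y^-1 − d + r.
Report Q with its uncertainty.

7.60 ± 0.504

Let p = s·y^-1 = 7.27. δp/p = √((1·δs/s)² + (-1·δy/y)²) = √(0.00123 + 0.00306) = 0.0655, so δp = 0.476.
Q = p − d + r: δQ = √(δp² + δd² + δr²) = √(0.227 + 0.00774 + 0.0196) = 0.504
Q = 7.60.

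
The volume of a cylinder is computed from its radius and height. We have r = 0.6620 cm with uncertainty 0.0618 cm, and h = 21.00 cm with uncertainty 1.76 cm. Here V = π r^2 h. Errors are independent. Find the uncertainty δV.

5.92 cm^3

Since V is a product/quotient, work with relative uncertainties:
  (2·δr/r)² = (2×0.0934)² = 0.0349;  (1·δh/h)² = (1×0.0838)² = 0.00702
δV/V = √(0.0419) = 0.205
V = 28.91 cm^3, so δV = 0.205 × 28.91 = 5.92 cm^3.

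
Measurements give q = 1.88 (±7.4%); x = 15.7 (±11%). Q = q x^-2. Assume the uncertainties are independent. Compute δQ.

Products/powers → add relative errors in quadrature, weighted by exponent:
  (1·δq/q)² = (1×0.0740)² = 0.00548;  (-2·δx/x)² = (-2×0.110)² = 0.0484
δQ/Q = √(0.0539) = 0.232
Q = 0.00763, so δQ = 0.232 × 0.00763 = 0.00177.

0.00177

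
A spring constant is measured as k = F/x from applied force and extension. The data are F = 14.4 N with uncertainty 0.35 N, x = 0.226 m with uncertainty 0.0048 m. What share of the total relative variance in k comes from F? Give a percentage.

56.7%

(δk/k)² = (1·δF/F)² + (-1·δx/x)²
  F term: (1×0.0243)² = 0.000591
  x term: (-1×0.0212)² = 0.000451
Total = 0.00104. Share from F = 0.000591/0.00104 = 0.567.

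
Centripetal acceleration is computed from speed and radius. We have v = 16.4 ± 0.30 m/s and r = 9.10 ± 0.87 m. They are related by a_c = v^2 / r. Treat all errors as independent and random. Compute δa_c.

Relative error in a monomial: (δa_c/a_c)² = Σ (nᵢ · δxᵢ/xᵢ)².
  (2·δv/v)² = (2×0.0183)² = 0.00134;  (-1·δr/r)² = (-1×0.0956)² = 0.00914
δa_c/a_c = √(0.0105) = 0.102
a_c = 29.6 m/s^2, so δa_c = 0.102 × 29.6 = 3.03 m/s^2.

3.03 m/s^2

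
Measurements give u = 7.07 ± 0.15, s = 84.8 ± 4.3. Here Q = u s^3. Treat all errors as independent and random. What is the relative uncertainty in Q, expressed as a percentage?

Since Q is a product/quotient, work with relative uncertainties:
  (1·δu/u)² = (1×0.0212)² = 0.000450;  (3·δs/s)² = (3×0.0507)² = 0.0231
δQ/Q = √(0.0236) = 0.154

15.4%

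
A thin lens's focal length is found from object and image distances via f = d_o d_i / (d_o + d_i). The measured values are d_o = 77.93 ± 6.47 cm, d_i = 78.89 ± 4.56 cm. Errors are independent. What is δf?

∂f/∂d_o = (d_i/(d_o+d_i))² = 0.253;  ∂f/∂d_i = (d_o/(d_o+d_i))² = 0.247
δf = √((∂f/∂d_o · δd_o)² + (∂f/∂d_i · δd_i)²) = √(2.68 + 1.27) = 1.99 cm

1.99 cm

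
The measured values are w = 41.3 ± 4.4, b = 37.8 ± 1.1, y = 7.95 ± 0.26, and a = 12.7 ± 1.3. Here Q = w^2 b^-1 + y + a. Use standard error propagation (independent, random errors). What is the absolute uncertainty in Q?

9.79

Let p = w^2·b^-1 = 45.1. δp/p = √((2·δw/w)² + (-1·δb/b)²) = √(0.0454 + 0.000847) = 0.215, so δp = 9.70.
Q = p + y + a: δQ = √(δp² + δy² + δa²) = √(94.2 + 0.0676 + 1.69) = 9.79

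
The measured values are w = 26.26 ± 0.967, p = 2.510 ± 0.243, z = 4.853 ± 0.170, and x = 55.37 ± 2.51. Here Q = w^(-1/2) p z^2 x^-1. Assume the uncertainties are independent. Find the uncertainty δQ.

Each factor contributes (exponent × relative error)² to (δQ/Q)²:
  (−½·δw/w)² = (-0.5×0.0368)² = 0.000339;  (1·δp/p)² = (1×0.0968)² = 0.00937;  (2·δz/z)² = (2×0.0350)² = 0.00491;  (-1·δx/x)² = (-1×0.0453)² = 0.00205
δQ/Q = √(0.0167) = 0.129
Q = 0.2083, so δQ = 0.129 × 0.2083 = 0.0269.

0.0269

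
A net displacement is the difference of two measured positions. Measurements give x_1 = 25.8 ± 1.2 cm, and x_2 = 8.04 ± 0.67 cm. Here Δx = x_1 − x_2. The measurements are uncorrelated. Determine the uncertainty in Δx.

1.37 cm

Δx is a linear combination, so absolute uncertainties add in quadrature:
  (δx_1)² = 1.44;  (δx_2)² = 0.449
δΔx = √(1.89) = 1.37 cm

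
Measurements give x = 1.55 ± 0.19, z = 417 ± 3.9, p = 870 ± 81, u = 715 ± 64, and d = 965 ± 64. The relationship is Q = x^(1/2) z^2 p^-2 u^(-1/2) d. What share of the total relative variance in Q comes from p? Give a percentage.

76.7%

(δQ/Q)² = (½·δx/x)² + (2·δz/z)² + (-2·δp/p)² + (−½·δu/u)² + (1·δd/d)²
  x term: (0.5×0.123)² = 0.00376
  z term: (2×0.00935)² = 0.000350
  p term: (-2×0.0931)² = 0.0347
  u term: (-0.5×0.0895)² = 0.00200
  d term: (1×0.0663)² = 0.00440
Total = 0.0452. Share from p = 0.0347/0.0452 = 0.767.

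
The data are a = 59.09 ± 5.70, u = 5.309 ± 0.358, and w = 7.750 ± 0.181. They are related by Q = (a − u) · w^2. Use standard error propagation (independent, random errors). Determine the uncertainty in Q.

Let h = a − u = 53.78. δh = √(δa² + δu²) = √(32.5 + 0.128) = 5.71, so δh/h = 0.106.
Q is then a monomial in h, w:
δQ/Q = √((δh/h)² + (2·δw/w)²) = √(0.0113 + 0.00218) = 0.116
Q = 3230, so δQ = 0.116 × 3230 = 375.

375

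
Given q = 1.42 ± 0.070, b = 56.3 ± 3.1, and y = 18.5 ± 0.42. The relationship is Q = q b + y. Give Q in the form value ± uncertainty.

98.4 ± 5.92

Let p = q·b = 79.9. δp/p = √((1·δq/q)² + (1·δb/b)²) = √(0.00243 + 0.00303) = 0.0739, so δp = 5.91.
Q = p + y: δQ = √(δp² + δy²) = √(34.9 + 0.176) = 5.92
Q = 98.4.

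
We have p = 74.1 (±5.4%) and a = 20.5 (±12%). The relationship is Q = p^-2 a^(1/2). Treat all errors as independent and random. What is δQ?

0.000102

Products/powers → add relative errors in quadrature, weighted by exponent:
  (-2·δp/p)² = (-2×0.0540)² = 0.0117;  (½·δa/a)² = (0.5×0.120)² = 0.00360
δQ/Q = √(0.0153) = 0.124
Q = 0.000825, so δQ = 0.124 × 0.000825 = 0.000102.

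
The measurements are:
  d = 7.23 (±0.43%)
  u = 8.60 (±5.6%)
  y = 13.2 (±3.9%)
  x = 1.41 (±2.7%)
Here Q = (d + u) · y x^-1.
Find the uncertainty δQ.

Let w = d + u = 15.8. δw = √(δd² + δu²) = √(0.000967 + 0.232) = 0.483, so δw/w = 0.0305.
Q is then a monomial in w, y, x:
δQ/Q = √((δw/w)² + (1·δy/y)² + (-1·δx/x)²) = √(0.000929 + 0.00152 + 0.000729) = 0.0564
Q = 148, so δQ = 0.0564 × 148 = 8.36.

8.36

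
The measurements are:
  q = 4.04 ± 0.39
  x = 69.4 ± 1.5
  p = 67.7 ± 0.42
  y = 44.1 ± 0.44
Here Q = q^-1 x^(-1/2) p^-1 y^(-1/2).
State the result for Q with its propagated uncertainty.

Relative error in a monomial: (δQ/Q)² = Σ (nᵢ · δxᵢ/xᵢ)².
  (-1·δq/q)² = (-1×0.0965)² = 0.00932;  (−½·δx/x)² = (-0.5×0.0216)² = 0.000117;  (-1·δp/p)² = (-1×0.00620)² = 3.85e-05;  (−½·δy/y)² = (-0.5×0.00998)² = 2.49e-05
δQ/Q = √(0.00950) = 0.0975
Q = 6.61e-05, so δQ = 0.0975 × 6.61e-05 = 6.44e-06.

(6.61 ± 0.644) × 10^-5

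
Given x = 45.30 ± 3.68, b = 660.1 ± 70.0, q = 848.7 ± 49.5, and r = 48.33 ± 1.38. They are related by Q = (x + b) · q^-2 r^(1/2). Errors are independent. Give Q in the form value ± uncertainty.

Let u = x + b = 705.4. δu = √(δx² + δb²) = √(13.5 + 4900) = 70.1, so δu/u = 0.0994.
Q is then a monomial in u, q, r:
δQ/Q = √((δu/u)² + (-2·δq/q)² + (½·δr/r)²) = √(0.00987 + 0.0136 + 0.000204) = 0.154
Q = 0.006808, so δQ = 0.154 × 0.006808 = 0.00105.

0.006808 ± 0.00105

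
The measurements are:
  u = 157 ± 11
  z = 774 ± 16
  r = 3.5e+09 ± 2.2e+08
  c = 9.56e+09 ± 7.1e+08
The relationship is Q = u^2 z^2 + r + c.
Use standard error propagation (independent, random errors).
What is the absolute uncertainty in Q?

Let p = u^2·z^2 = 1.48e+10. δp/p = √((2·δu/u)² + (2·δz/z)²) = √(0.0196 + 0.00171) = 0.146, so δp = 2.16e+09.
Q = p + r + c: δQ = √(δp² + δr² + δc²) = √(4.65e+18 + 4.84e+16 + 5.04e+17) = 2.28e+09

2.28e+09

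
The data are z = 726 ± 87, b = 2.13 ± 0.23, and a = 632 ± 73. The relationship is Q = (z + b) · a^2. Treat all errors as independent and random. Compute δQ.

7.56e+07

Let u = z + b = 728. δu = √(δz² + δb²) = √(7570 + 0.0529) = 87.0, so δu/u = 0.119.
Q is then a monomial in u, a:
δQ/Q = √((δu/u)² + (2·δa/a)²) = √(0.0143 + 0.0534) = 0.260
Q = 2.91e+08, so δQ = 0.260 × 2.91e+08 = 7.56e+07.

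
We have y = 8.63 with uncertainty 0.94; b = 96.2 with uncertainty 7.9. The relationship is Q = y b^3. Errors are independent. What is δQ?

2.07e+06

Relative error in a monomial: (δQ/Q)² = Σ (nᵢ · δxᵢ/xᵢ)².
  (1·δy/y)² = (1×0.109)² = 0.0119;  (3·δb/b)² = (3×0.0821)² = 0.0607
δQ/Q = √(0.0726) = 0.269
Q = 7.68e+06, so δQ = 0.269 × 7.68e+06 = 2.07e+06.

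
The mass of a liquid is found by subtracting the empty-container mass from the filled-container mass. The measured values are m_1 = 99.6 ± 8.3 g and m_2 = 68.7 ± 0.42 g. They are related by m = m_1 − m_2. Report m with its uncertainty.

30.9 ± 8.31 g

m is a linear combination, so absolute uncertainties add in quadrature:
  (δm_1)² = 68.9;  (δm_2)² = 0.176
δm = √(69.1) = 8.31 g
m = 30.9 g.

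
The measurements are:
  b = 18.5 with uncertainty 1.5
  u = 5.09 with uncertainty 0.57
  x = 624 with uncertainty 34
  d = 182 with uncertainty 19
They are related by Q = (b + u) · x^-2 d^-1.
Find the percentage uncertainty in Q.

16.6%

Let w = b + u = 23.6. δw = √(δb² + δu²) = √(2.25 + 0.325) = 1.60, so δw/w = 0.0680.
Q is then a monomial in w, x, d:
δQ/Q = √((δw/w)² + (-2·δx/x)² + (-1·δd/d)²) = √(0.00463 + 0.0119 + 0.0109) = 0.166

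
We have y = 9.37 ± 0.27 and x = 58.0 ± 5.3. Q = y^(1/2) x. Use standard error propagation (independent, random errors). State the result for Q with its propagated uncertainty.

178 ± 16.4

Each factor contributes (exponent × relative error)² to (δQ/Q)²:
  (½·δy/y)² = (0.5×0.0288)² = 0.000208;  (1·δx/x)² = (1×0.0914)² = 0.00835
δQ/Q = √(0.00856) = 0.0925
Q = 178, so δQ = 0.0925 × 178 = 16.4.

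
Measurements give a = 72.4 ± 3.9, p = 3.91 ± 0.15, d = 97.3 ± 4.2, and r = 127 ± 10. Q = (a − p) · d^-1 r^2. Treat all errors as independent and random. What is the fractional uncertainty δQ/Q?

0.173

Let u = a − p = 68.5. δu = √(δa² + δp²) = √(15.2 + 0.0225) = 3.90, so δu/u = 0.0570.
Q is then a monomial in u, d, r:
δQ/Q = √((δu/u)² + (-1·δd/d)² + (2·δr/r)²) = √(0.00325 + 0.00186 + 0.0248) = 0.173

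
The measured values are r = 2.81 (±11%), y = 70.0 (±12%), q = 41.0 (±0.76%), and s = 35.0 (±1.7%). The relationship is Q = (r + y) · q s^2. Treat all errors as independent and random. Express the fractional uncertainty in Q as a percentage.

12.1%

Let u = r + y = 72.8. δu = √(δr² + δy²) = √(0.0955 + 70.6) = 8.41, so δu/u = 0.115.
Q is then a monomial in u, q, s:
δQ/Q = √((δu/u)² + (1·δq/q)² + (2·δs/s)²) = √(0.0133 + 5.78e-05 + 0.00116) = 0.121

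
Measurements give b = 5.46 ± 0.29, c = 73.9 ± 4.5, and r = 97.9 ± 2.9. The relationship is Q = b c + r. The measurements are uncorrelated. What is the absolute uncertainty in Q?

32.7

Let p = b·c = 403. δp/p = √((1·δb/b)² + (1·δc/c)²) = √(0.00282 + 0.00371) = 0.0808, so δp = 32.6.
Q = p + r: δQ = √(δp² + δr²) = √(1060 + 8.41) = 32.7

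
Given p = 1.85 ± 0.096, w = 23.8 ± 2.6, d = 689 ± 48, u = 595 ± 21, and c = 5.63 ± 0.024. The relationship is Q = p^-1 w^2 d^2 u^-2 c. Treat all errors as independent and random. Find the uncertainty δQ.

632

Products/powers → add relative errors in quadrature, weighted by exponent:
  (-1·δp/p)² = (-1×0.0519)² = 0.00269;  (2·δw/w)² = (2×0.109)² = 0.0477;  (2·δd/d)² = (2×0.0697)² = 0.0194;  (-2·δu/u)² = (-2×0.0353)² = 0.00498;  (1·δc/c)² = (1×0.00426)² = 1.82e-05
δQ/Q = √(0.0748) = 0.274
Q = 2310, so δQ = 0.274 × 2310 = 632.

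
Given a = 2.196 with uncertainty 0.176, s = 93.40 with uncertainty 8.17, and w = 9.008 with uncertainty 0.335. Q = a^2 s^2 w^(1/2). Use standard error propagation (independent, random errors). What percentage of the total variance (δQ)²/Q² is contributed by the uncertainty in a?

45.4%

(δQ/Q)² = (2·δa/a)² + (2·δs/s)² + (½·δw/w)²
  a term: (2×0.0801)² = 0.0257
  s term: (2×0.0875)² = 0.0306
  w term: (0.5×0.0372)² = 0.000346
Total = 0.0566. Share from a = 0.0257/0.0566 = 0.454.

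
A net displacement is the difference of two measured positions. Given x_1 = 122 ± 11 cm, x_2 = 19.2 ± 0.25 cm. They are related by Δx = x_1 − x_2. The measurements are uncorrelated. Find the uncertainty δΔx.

Absolute uncertainties add in quadrature for a linear combination:
  (δx_1)² = 121;  (δx_2)² = 0.0625
δΔx = √(121) = 11.0 cm

11.0 cm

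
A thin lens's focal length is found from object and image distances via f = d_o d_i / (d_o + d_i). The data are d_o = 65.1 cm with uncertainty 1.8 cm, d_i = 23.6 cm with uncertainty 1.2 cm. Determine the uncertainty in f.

∂f/∂d_o = (d_i/(d_o+d_i))² = 0.0708;  ∂f/∂d_i = (d_o/(d_o+d_i))² = 0.539
δf = √((∂f/∂d_o · δd_o)² + (∂f/∂d_i · δd_i)²) = √(0.0162 + 0.418) = 0.659 cm

0.659 cm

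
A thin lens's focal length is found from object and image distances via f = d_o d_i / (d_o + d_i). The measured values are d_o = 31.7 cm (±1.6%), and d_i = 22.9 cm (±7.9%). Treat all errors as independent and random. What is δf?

0.616 cm

∂f/∂d_o = (d_i/(d_o+d_i))² = 0.176;  ∂f/∂d_i = (d_o/(d_o+d_i))² = 0.337
δf = √((∂f/∂d_o · δd_o)² + (∂f/∂d_i · δd_i)²) = √(0.00796 + 0.372) = 0.616 cm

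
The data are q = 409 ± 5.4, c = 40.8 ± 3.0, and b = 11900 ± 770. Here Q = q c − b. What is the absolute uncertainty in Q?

1470

Let p = q·c = 16700. δp/p = √((1·δq/q)² + (1·δc/c)²) = √(0.000174 + 0.00541) = 0.0747, so δp = 1250.
Q = p − b: δQ = √(δp² + δb²) = √(1.55e+06 + 5.93e+05) = 1470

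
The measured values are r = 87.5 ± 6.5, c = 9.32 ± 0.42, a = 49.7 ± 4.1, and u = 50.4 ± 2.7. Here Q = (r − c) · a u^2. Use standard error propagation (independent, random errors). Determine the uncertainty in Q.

1.57e+06

Let w = r − c = 78.2. δw = √(δr² + δc²) = √(42.2 + 0.176) = 6.51, so δw/w = 0.0833.
Q is then a monomial in w, a, u:
δQ/Q = √((δw/w)² + (1·δa/a)² + (2·δu/u)²) = √(0.00694 + 0.00681 + 0.0115) = 0.159
Q = 9.87e+06, so δQ = 0.159 × 9.87e+06 = 1.57e+06.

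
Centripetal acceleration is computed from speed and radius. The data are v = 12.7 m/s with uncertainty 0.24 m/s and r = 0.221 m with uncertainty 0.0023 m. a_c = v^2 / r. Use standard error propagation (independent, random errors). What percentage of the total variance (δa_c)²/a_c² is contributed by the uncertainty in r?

7.05%

(δa_c/a_c)² = (2·δv/v)² + (-1·δr/r)²
  v term: (2×0.0189)² = 0.00143
  r term: (-1×0.0104)² = 0.000108
Total = 0.00154. Share from r = 0.000108/0.00154 = 0.0705.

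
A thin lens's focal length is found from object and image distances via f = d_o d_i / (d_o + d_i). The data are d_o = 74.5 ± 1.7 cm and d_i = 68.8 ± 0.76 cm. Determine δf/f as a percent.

1.24%

∂f/∂d_o = (d_i/(d_o+d_i))² = 0.231;  ∂f/∂d_i = (d_o/(d_o+d_i))² = 0.270
δf = √((∂f/∂d_o · δd_o)² + (∂f/∂d_i · δd_i)²) = √(0.154 + 0.0422) = 0.442 cm
f = 35.8 cm, so δf/f = 0.442/35.8 = 0.0124.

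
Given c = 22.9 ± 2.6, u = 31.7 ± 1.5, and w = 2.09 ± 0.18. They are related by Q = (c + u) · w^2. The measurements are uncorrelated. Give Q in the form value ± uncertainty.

238 ± 43.1

Let h = c + u = 54.6. δh = √(δc² + δu²) = √(6.76 + 2.25) = 3.00, so δh/h = 0.0550.
Q is then a monomial in h, w:
δQ/Q = √((δh/h)² + (2·δw/w)²) = √(0.00302 + 0.0297) = 0.181
Q = 238, so δQ = 0.181 × 238 = 43.1.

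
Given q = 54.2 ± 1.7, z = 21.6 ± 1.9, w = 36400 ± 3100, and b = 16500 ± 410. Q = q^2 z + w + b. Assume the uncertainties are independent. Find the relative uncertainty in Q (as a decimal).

Let p = q^2·z = 63500. δp/p = √((2·δq/q)² + (1·δz/z)²) = √(0.00394 + 0.00774) = 0.108, so δp = 6860.
Q = p + w + b: δQ = √(δp² + δw² + δb²) = √(4.7e+07 + 9.61e+06 + 1.68e+05) = 7530
Q = 1.16e+05, so δQ/Q = 7530/1.16e+05 = 0.0648.

0.0648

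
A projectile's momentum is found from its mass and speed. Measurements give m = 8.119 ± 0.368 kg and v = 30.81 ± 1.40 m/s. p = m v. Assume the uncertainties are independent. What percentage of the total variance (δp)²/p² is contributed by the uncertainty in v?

50.1%

(δp/p)² = (1·δm/m)² + (1·δv/v)²
  m term: (1×0.0453)² = 0.00205
  v term: (1×0.0454)² = 0.00206
Total = 0.00412. Share from v = 0.00206/0.00412 = 0.501.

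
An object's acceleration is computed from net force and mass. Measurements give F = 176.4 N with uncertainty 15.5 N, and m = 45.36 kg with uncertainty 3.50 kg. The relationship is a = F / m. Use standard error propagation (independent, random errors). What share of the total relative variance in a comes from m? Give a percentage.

(δa/a)² = (1·δF/F)² + (-1·δm/m)²
  F term: (1×0.0879)² = 0.00772
  m term: (-1×0.0772)² = 0.00595
Total = 0.0137. Share from m = 0.00595/0.0137 = 0.435.

43.5%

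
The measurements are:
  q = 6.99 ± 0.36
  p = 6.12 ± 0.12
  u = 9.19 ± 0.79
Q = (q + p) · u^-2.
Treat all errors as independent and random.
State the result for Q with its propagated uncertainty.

0.155 ± 0.0271

Let w = q + p = 13.1. δw = √(δq² + δp²) = √(0.130 + 0.0144) = 0.379, so δw/w = 0.0289.
Q is then a monomial in w, u:
δQ/Q = √((δw/w)² + (-2·δu/u)²) = √(0.000838 + 0.0296) = 0.174
Q = 0.155, so δQ = 0.174 × 0.155 = 0.0271.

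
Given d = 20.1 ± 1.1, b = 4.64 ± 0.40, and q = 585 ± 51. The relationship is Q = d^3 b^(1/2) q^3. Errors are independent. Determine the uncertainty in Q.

For a monomial Q ∝ d^3, b^(1/2), q^3, fractional errors add in quadrature:
  (3·δd/d)² = (3×0.0547)² = 0.0270;  (½·δb/b)² = (0.5×0.0862)² = 0.00186;  (3·δq/q)² = (3×0.0872)² = 0.0684
δQ/Q = √(0.0972) = 0.312
Q = 3.5e+12, so δQ = 0.312 × 3.5e+12 = 1.09e+12.

1.09e+12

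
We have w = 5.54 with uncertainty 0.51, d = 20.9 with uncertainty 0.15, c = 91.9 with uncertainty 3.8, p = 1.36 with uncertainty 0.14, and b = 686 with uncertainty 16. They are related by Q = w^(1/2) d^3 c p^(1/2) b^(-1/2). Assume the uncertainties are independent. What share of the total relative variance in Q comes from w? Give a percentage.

(δQ/Q)² = (½·δw/w)² + (3·δd/d)² + (1·δc/c)² + (½·δp/p)² + (−½·δb/b)²
  w term: (0.5×0.0921)² = 0.00212
  d term: (3×0.00718)² = 0.000464
  c term: (1×0.0413)² = 0.00171
  p term: (0.5×0.103)² = 0.00265
  b term: (-0.5×0.0233)² = 0.000136
Total = 0.00708. Share from w = 0.00212/0.00708 = 0.299.

29.9%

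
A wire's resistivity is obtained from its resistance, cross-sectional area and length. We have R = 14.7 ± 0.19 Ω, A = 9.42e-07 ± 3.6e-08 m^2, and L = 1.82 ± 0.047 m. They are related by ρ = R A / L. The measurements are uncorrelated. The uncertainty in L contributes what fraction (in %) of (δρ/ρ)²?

(δρ/ρ)² = (1·δR/R)² + (1·δA/A)² + (-1·δL/L)²
  R term: (1×0.0129)² = 0.000167
  A term: (1×0.0382)² = 0.00146
  L term: (-1×0.0258)² = 0.000667
Total = 0.00229. Share from L = 0.000667/0.00229 = 0.291.

29.1%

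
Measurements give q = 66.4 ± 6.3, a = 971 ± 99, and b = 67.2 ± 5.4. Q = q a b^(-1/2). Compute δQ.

Relative error in a monomial: (δQ/Q)² = Σ (nᵢ · δxᵢ/xᵢ)².
  (1·δq/q)² = (1×0.0949)² = 0.00900;  (1·δa/a)² = (1×0.102)² = 0.0104;  (−½·δb/b)² = (-0.5×0.0804)² = 0.00161
δQ/Q = √(0.0210) = 0.145
Q = 7870, so δQ = 0.145 × 7870 = 1140.

1140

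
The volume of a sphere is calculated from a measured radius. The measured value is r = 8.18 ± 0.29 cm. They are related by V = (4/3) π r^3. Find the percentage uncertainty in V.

Since V is a product/quotient, work with relative uncertainties:
  (3·δr/r)² = (3×0.0355)² = 0.0113
δV/V = √(0.0113) = 0.106

10.6%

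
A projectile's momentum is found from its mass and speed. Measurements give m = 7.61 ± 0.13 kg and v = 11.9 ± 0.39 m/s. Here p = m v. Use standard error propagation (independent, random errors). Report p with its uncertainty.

90.6 ± 3.35 kg·m/s

Relative error in a monomial: (δp/p)² = Σ (nᵢ · δxᵢ/xᵢ)².
  (1·δm/m)² = (1×0.0171)² = 0.000292;  (1·δv/v)² = (1×0.0328)² = 0.00107
δp/p = √(0.00137) = 0.0370
p = 90.6 kg·m/s, so δp = 0.0370 × 90.6 = 3.35 kg·m/s.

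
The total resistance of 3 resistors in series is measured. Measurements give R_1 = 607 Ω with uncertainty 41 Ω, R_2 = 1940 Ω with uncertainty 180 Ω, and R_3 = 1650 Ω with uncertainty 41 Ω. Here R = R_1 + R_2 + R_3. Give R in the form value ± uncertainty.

4200 ± 189 Ω

R is a linear combination, so absolute uncertainties add in quadrature:
  (δR_1)² = 1680;  (δR_2)² = 32400;  (δR_3)² = 1680
δR = √(35800) = 189 Ω
R = 4200 Ω.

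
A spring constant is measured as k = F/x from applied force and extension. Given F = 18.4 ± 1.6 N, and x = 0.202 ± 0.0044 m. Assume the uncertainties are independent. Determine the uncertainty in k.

Products/powers → add relative errors in quadrature, weighted by exponent:
  (1·δF/F)² = (1×0.0870)² = 0.00756;  (-1·δx/x)² = (-1×0.0218)² = 0.000474
δk/k = √(0.00804) = 0.0896
k = 91.1 N/m, so δk = 0.0896 × 91.1 = 8.17 N/m.

8.17 N/m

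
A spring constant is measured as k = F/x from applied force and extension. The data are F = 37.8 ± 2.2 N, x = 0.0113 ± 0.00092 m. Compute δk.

335 N/m

For a monomial k ∝ F, x^-1, fractional errors add in quadrature:
  (1·δF/F)² = (1×0.0582)² = 0.00339;  (-1·δx/x)² = (-1×0.0814)² = 0.00663
δk/k = √(0.0100) = 0.100
k = 3350 N/m, so δk = 0.100 × 3350 = 335 N/m.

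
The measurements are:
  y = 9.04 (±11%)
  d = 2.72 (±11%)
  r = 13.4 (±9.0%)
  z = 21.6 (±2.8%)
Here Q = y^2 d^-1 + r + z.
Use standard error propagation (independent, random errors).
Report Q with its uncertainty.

Let p = y^2·d^-1 = 30.0. δp/p = √((2·δy/y)² + (-1·δd/d)²) = √(0.0484 + 0.0121) = 0.246, so δp = 7.39.
Q = p + r + z: δQ = √(δp² + δr² + δz²) = √(54.6 + 1.45 + 0.366) = 7.51
Q = 65.0.

65.0 ± 7.51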